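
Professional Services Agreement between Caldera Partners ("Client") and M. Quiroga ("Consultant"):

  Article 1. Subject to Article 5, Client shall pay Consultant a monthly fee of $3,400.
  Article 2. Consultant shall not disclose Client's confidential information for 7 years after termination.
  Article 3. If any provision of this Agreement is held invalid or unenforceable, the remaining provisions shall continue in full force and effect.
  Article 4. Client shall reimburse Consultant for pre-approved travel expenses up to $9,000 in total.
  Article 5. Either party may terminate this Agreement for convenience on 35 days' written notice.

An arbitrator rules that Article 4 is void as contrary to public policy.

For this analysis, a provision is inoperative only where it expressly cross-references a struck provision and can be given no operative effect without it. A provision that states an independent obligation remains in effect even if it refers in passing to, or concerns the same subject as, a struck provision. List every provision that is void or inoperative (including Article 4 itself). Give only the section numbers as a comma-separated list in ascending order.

4

Article 4 is struck. Nothing else in the Agreement is defined by reference to Article 4. Under the severability clause in Article 3, the remaining provisions continue in force. The provisions still in force are Article 1, Article 2, Article 3, and Article 5.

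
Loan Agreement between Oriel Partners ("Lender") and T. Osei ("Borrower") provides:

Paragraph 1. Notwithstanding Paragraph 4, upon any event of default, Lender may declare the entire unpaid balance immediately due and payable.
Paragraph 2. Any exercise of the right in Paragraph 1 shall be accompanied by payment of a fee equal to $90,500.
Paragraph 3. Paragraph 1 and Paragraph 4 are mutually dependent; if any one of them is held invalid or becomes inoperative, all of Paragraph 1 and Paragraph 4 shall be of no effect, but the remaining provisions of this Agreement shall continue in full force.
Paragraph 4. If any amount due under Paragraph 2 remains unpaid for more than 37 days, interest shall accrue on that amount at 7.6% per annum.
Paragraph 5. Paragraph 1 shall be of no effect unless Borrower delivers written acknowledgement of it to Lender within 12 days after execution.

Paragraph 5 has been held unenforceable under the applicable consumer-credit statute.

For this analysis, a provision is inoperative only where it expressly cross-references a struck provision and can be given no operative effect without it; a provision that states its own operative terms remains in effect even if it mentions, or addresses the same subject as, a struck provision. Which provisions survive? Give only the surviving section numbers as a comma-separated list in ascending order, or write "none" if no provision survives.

1, 2, 3, 4

Paragraph 5 is struck. No other provision's operative terms depend on Paragraph 5. Paragraph 3 ties Paragraph 1 and Paragraph 4 together, but none of those is affected here; the remaining provisions continue in force under Paragraph 3. That leaves Paragraph 1, Paragraph 2, Paragraph 3, and Paragraph 4 in effect.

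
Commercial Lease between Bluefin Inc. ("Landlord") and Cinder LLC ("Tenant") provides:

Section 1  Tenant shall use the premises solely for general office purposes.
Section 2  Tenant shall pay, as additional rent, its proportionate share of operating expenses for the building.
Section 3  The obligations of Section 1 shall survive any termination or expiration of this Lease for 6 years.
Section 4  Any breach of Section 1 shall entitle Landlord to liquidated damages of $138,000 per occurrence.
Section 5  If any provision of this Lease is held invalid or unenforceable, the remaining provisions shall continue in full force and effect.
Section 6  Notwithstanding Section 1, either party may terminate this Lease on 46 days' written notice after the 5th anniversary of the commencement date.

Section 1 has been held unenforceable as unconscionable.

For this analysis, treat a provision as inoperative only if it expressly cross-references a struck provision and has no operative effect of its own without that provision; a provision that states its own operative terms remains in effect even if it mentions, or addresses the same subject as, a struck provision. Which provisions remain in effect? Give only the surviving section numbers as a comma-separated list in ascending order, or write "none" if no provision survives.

2, 5, 6

Section 1 is struck. Section 3 operates only by reference to Section 1, so it falls with Section 1. Section 4 operates only by reference to Section 1, so it falls with Section 1. Section 6 mentions Section 1 but its own obligation stands independently of Section 1, so Section 6 is not affected. Section 5 is a severability clause and preserves every provision that can still be given independent effect. That leaves Section 2, Section 5, and Section 6 in effect.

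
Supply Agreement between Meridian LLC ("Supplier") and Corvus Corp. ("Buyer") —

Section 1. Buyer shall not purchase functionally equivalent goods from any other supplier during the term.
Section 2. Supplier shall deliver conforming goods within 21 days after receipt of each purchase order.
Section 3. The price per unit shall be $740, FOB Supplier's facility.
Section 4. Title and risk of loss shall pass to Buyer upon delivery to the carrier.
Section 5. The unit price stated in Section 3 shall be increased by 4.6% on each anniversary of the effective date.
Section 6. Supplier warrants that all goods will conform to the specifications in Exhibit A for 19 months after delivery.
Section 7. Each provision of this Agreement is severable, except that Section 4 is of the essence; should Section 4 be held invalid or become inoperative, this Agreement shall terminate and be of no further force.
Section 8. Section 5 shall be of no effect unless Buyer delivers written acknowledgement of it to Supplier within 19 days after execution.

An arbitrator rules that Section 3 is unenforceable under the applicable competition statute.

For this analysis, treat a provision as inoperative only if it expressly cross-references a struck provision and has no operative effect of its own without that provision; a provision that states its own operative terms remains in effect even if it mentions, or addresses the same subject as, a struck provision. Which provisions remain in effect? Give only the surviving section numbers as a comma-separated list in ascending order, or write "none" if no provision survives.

1, 2, 4, 6, 7

Section 3 is struck. Section 5 has no operative effect of its own apart from Section 3 and is therefore inoperative. Section 8 operates only by reference to Section 5, so it falls with Section 5. Section 7 makes Section 4 an essential term, but Section 4 is unaffected, so the severability proviso in Section 7 preserves the remaining provisions. That leaves Section 1, Section 2, Section 4, Section 6, and Section 7 in effect.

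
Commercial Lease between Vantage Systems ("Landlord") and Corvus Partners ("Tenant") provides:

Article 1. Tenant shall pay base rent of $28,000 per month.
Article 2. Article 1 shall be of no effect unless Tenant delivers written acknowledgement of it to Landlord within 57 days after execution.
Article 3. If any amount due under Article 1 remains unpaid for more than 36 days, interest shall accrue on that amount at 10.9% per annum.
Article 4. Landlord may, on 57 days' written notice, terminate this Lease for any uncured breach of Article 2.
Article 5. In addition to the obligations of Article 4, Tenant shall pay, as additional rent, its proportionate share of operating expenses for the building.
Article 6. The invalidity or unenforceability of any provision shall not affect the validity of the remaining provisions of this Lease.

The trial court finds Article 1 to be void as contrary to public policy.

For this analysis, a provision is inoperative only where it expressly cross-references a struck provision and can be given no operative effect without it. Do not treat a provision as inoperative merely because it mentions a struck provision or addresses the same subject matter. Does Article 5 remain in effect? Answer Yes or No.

Yes

Article 1 is struck. Article 2 merely fixes the acknowledgement condition for Article 1; with Article 1 gone it has nothing to operate on and falls away. Article 3 has no operative effect of its own apart from Article 1 and is therefore inoperative. Article 4 has no operative effect of its own apart from Article 2 and is therefore inoperative. Article 5 mentions Article 4 but its own obligation stands independently of Article 4, so Article 5 is not affected. Article 6 is a severability clause and preserves every provision that can still be given independent effect. The provisions still in force are Article 5 and Article 6. Article 5 is among the surviving provisions, so the answer is yes.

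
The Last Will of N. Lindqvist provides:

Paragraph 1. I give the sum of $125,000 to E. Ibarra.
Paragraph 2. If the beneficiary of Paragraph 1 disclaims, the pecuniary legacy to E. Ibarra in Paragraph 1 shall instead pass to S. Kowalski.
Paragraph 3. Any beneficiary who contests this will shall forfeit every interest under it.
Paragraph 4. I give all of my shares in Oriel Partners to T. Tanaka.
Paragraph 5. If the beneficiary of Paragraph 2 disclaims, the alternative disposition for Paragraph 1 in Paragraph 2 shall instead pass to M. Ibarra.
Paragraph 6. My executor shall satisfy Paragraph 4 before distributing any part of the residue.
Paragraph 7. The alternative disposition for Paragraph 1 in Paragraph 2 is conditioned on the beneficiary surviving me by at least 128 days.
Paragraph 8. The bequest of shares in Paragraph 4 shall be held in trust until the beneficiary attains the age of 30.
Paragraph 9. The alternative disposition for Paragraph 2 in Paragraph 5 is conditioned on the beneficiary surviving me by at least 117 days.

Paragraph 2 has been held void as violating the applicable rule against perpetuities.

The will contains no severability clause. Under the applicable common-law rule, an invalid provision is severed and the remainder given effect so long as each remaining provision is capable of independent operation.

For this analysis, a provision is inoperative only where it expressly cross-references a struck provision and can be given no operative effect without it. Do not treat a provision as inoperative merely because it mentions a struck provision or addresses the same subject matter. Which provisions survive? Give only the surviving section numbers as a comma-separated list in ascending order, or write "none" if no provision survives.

1, 3, 4, 6, 8

Paragraph 2 is struck. Paragraph 5 operates only by reference to Paragraph 2, so it falls with Paragraph 2. Paragraph 7 merely fixes the survivorship condition on Paragraph 2; with Paragraph 2 gone it has nothing to operate on and falls away. The only function of Paragraph 9 is the survivorship condition on Paragraph 5, so it cannot stand once Paragraph 5 is removed. Under the stated default rule, only provisions that cannot operate independently fall away; the rest are enforced. That leaves Paragraph 1, Paragraph 3, Paragraph 4, Paragraph 6, and Paragraph 8 in effect.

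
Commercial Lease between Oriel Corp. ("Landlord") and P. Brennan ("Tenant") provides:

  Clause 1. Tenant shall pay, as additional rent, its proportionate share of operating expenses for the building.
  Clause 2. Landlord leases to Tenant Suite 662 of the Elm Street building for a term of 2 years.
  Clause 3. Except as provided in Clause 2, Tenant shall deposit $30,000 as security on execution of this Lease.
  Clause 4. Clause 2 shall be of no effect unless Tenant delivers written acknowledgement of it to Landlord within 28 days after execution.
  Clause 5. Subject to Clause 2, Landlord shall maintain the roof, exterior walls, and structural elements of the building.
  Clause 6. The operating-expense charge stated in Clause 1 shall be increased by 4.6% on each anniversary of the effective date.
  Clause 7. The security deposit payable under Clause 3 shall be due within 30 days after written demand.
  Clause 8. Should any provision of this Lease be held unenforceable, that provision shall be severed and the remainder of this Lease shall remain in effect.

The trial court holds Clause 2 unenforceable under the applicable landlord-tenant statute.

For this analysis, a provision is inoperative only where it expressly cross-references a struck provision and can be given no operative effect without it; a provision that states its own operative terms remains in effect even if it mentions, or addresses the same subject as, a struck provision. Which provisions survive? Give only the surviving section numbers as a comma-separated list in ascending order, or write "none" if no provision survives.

1, 3, 5, 6, 7, 8

Clause 2 is struck. The only function of Clause 4 is the acknowledgement condition for Clause 2, so it cannot stand once Clause 2 is removed. Although Clause 3 refers to Clause 2, its operative terms do not depend on Clause 2, so it remains in effect. Although Clause 5 refers to Clause 2, its operative terms do not depend on Clause 2, so it remains in effect. Clause 8 is a severability clause and preserves every provision that can still be given independent effect. That leaves Clause 1, Clause 3, Clause 5, Clause 6, Clause 7, and Clause 8 in effect.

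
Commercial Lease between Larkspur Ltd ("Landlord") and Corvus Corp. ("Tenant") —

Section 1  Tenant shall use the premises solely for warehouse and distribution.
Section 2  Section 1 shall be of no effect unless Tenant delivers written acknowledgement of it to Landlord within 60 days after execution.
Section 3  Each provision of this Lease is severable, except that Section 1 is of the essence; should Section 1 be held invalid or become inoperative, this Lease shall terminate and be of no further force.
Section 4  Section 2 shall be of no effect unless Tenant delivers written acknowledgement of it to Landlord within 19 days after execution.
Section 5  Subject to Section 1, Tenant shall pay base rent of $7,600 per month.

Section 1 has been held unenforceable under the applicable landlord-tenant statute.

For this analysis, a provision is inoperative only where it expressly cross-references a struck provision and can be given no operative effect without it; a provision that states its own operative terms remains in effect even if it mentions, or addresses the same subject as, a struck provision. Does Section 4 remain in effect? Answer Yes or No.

No

Section 1 is struck. Section 2 has no operative effect of its own apart from Section 1 and is therefore inoperative. The only function of Section 4 is the acknowledgement condition for Section 2, so it cannot stand once Section 2 is removed. Section 3 makes Section 1 an essential term, and Section 1 is the provision held invalid; under Section 3, the entire Lease is therefore void. No provision of the Lease survives. Section 4 is among the inoperative provisions, so the answer is no.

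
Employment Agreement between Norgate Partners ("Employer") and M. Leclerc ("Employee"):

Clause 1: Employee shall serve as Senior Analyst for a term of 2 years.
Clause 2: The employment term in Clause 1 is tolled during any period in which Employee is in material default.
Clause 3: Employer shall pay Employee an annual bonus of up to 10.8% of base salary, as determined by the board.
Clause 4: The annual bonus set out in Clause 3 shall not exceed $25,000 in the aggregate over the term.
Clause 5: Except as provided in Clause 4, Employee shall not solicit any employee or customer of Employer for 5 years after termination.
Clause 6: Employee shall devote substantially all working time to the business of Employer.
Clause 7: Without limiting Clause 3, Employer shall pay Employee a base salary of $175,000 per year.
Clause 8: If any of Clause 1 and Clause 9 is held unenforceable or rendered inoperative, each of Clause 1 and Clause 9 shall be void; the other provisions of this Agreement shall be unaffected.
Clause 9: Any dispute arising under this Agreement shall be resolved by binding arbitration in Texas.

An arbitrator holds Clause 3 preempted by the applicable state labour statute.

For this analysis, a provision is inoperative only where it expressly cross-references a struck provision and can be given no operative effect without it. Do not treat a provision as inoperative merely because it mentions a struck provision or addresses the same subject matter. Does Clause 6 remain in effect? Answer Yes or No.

Clause 3 is struck. Clause 4 operates only by reference to Clause 3, so it falls with Clause 3. Although Clause 7 refers to Clause 3, its operative terms do not depend on Clause 3, so it remains in effect. Although Clause 5 refers to Clause 4, its operative terms do not depend on Clause 4, so it remains in effect. Clause 8 ties Clause 1 and Clause 9 together, but none of those is affected here; the remaining provisions continue in force under Clause 8. Clause 1, Clause 2, Clause 5, Clause 6, Clause 7, Clause 8, and Clause 9 remain in effect. Clause 6 is among the surviving provisions, so the answer is yes.

Yes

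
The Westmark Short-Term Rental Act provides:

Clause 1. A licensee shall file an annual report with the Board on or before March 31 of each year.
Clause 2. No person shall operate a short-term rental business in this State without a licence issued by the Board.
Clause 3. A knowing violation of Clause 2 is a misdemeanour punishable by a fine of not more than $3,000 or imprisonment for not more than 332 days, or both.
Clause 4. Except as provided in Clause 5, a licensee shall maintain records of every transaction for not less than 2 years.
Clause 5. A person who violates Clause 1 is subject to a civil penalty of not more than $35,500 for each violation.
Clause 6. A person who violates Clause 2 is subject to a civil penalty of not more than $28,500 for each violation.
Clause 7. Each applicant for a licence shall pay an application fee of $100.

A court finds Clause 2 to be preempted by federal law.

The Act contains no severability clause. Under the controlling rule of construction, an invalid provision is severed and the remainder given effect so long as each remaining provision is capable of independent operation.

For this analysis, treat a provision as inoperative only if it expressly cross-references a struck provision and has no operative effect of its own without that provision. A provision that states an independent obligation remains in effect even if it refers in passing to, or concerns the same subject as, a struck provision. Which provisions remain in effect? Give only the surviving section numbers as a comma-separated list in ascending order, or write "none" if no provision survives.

Clause 2 is struck. Clause 3 has no operative effect of its own apart from Clause 2 and is therefore inoperative. Clause 6 operates only by reference to Clause 2, so it falls with Clause 2. With no severability clause, the stated default rule severs what cannot stand and enforces each remaining provision that can operate on its own. That leaves Clause 1, Clause 4, Clause 5, and Clause 7 in effect.

1, 4, 5, 7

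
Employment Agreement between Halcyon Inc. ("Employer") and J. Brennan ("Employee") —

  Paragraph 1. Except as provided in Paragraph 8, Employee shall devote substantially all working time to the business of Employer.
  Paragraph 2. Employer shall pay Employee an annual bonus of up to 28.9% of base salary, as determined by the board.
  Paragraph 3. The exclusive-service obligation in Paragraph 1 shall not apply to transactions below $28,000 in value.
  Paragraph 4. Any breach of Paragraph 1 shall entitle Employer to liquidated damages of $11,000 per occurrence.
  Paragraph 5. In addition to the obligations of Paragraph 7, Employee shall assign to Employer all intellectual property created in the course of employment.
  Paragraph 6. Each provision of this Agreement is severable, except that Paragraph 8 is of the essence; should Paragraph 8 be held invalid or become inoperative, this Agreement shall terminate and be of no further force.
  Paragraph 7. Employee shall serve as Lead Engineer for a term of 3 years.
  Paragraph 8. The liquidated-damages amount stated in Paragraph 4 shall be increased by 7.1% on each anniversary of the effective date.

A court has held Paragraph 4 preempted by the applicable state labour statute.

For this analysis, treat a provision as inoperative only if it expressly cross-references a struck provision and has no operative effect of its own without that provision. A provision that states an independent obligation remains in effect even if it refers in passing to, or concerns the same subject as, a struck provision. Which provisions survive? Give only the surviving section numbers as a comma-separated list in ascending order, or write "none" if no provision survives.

Paragraph 4 is struck. Paragraph 8 has no operative effect of its own apart from Paragraph 4 and is therefore inoperative. Paragraph 6 makes Paragraph 8 an essential term, and Paragraph 8 has been rendered inoperative by the cascade; under Paragraph 6, the entire Agreement is therefore void. No provision of the Agreement survives.

none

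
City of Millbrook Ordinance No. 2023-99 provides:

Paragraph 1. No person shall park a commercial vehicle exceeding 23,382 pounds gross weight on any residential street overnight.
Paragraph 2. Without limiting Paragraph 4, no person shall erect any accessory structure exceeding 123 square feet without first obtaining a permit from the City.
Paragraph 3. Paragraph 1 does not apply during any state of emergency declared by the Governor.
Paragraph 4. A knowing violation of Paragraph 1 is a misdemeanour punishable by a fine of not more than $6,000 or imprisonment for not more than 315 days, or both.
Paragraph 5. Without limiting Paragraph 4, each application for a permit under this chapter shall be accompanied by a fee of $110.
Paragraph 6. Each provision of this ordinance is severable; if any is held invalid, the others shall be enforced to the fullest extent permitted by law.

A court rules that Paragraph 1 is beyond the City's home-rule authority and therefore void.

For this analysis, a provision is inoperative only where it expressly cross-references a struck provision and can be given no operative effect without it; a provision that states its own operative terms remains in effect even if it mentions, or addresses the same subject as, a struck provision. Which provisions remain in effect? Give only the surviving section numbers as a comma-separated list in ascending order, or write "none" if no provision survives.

2, 5, 6

Paragraph 1 is struck. Paragraph 3 has no operative effect of its own apart from Paragraph 1 and is therefore inoperative. Paragraph 4 merely fixes the criminal penalty for violating Paragraph 1; with Paragraph 1 gone it has nothing to operate on and falls away. Although Paragraph 5 refers to Paragraph 4, its operative terms do not depend on Paragraph 4, so it remains in effect. Paragraph 2 mentions Paragraph 4 but its own obligation stands independently of Paragraph 4, so Paragraph 2 is not affected. Under the severability clause in Paragraph 6, the remaining provisions continue in force. Paragraph 2, Paragraph 5, and Paragraph 6 remain in effect.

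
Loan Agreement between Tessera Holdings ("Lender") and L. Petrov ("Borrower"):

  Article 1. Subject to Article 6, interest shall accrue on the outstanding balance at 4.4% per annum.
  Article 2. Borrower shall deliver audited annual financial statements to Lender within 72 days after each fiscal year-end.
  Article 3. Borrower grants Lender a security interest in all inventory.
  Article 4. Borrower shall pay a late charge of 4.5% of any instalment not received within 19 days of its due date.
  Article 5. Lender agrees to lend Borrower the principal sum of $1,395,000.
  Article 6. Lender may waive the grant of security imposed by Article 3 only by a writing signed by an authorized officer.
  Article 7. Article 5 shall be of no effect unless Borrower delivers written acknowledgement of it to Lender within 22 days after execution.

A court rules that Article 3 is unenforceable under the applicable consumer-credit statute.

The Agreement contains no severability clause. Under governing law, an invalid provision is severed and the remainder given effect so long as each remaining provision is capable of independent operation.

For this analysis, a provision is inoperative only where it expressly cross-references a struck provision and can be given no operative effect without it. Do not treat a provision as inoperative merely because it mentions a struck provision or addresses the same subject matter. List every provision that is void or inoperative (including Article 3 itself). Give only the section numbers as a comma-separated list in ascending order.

3, 6

Article 3 is struck. The only function of Article 6 is the waiver condition for Article 3, so it cannot stand once Article 3 is removed. Although Article 1 refers to Article 6, its operative terms do not depend on Article 6, so it remains in effect. With no severability clause, the stated default rule severs what cannot stand and enforces each remaining provision that can operate on its own. The provisions still in force are Article 1, Article 2, Article 4, Article 5, and Article 7.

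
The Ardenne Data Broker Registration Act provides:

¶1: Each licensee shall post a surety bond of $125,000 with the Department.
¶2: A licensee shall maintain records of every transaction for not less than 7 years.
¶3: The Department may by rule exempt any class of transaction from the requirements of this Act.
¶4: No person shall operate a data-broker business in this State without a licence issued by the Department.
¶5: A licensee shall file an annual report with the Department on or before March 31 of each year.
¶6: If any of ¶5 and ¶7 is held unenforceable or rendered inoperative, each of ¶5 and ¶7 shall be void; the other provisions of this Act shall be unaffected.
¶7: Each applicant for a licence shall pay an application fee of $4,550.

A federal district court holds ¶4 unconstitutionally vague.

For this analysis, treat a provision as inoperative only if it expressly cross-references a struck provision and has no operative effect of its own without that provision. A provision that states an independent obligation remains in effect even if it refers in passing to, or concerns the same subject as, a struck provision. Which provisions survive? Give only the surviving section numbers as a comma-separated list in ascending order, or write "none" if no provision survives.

¶4 is struck. No other provision's operative terms depend on ¶4. ¶6 ties ¶5 and ¶7 together, but none of those is affected here; the remaining provisions continue in force under ¶6. The provisions still in force are ¶1, ¶2, ¶3, ¶5, ¶6, and ¶7.

1, 2, 3, 5, 6, 7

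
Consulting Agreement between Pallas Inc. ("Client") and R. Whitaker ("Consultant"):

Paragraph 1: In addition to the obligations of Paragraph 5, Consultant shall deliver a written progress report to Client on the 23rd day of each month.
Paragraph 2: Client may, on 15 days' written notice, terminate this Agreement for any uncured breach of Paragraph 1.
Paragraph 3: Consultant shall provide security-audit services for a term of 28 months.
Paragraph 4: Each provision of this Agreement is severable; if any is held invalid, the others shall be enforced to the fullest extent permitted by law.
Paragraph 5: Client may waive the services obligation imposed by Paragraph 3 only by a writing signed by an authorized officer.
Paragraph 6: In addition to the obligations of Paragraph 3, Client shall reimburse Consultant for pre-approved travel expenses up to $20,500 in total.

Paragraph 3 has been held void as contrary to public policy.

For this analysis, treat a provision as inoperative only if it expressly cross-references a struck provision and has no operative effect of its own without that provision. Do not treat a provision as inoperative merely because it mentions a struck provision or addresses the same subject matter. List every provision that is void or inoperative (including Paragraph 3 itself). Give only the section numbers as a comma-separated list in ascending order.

Paragraph 3 is struck. Paragraph 5 has no operative effect of its own apart from Paragraph 3 and is therefore inoperative. Although Paragraph 6 refers to Paragraph 3, its operative terms do not depend on Paragraph 3, so it remains in effect. Paragraph 1 mentions Paragraph 5 but its own obligation stands independently of Paragraph 5, so Paragraph 1 is not affected. Under the severability clause in Paragraph 4, the remaining provisions continue in force. The provisions still in force are Paragraph 1, Paragraph 2, Paragraph 4, and Paragraph 6.

3, 5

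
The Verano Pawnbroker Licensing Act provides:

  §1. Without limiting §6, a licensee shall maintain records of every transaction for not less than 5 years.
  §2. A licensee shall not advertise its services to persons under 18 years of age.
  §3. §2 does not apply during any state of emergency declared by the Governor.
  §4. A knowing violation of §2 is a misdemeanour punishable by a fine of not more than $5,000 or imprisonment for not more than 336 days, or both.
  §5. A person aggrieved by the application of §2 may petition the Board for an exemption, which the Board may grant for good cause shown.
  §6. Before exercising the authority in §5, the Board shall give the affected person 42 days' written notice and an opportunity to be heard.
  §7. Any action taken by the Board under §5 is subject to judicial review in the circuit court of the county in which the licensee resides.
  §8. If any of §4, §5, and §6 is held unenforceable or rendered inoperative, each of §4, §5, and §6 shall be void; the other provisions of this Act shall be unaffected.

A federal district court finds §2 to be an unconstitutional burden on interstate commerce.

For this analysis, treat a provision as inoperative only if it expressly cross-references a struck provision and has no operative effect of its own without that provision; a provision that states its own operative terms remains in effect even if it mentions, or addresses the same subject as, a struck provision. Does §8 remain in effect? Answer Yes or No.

§2 is struck. §3 operates only by reference to §2, so it falls with §2. §4 operates only by reference to §2, so it falls with §2. The only function of §5 is the exemption procedure for §2, so it cannot stand once §2 is removed. §6 operates only by reference to §5, so it falls with §5. §7 merely fixes the judicial-review right for §5; with §5 gone it has nothing to operate on and falls away. Although §1 refers to §6, its operative terms do not depend on §6, so it remains in effect. §8 declares §4, §5, and §6 mutually dependent; since one of them has fallen, all of them are of no effect. The remainder continues in force under §8. The provisions still in force are §1 and §8. §8 is among the surviving provisions, so the answer is yes.

Yes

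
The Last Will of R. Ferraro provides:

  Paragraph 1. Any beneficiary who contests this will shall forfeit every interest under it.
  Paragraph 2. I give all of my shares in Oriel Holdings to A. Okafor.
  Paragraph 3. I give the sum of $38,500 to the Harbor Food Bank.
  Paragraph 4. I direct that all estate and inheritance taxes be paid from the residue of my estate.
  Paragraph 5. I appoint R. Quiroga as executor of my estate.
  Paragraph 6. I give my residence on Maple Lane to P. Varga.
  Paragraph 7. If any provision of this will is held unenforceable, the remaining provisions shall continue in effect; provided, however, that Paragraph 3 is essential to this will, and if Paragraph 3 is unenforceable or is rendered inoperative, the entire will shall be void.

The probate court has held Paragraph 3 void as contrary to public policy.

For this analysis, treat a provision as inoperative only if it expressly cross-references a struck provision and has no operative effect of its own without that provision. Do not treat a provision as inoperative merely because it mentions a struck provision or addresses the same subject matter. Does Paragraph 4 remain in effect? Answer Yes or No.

Paragraph 3 is struck. Nothing else in the will is defined by reference to Paragraph 3. Paragraph 7 makes Paragraph 3 an essential term, and Paragraph 3 is the provision held invalid; under Paragraph 7, the entire will is therefore void. No provision of the will survives. Paragraph 4 is among the inoperative provisions, so the answer is no.

No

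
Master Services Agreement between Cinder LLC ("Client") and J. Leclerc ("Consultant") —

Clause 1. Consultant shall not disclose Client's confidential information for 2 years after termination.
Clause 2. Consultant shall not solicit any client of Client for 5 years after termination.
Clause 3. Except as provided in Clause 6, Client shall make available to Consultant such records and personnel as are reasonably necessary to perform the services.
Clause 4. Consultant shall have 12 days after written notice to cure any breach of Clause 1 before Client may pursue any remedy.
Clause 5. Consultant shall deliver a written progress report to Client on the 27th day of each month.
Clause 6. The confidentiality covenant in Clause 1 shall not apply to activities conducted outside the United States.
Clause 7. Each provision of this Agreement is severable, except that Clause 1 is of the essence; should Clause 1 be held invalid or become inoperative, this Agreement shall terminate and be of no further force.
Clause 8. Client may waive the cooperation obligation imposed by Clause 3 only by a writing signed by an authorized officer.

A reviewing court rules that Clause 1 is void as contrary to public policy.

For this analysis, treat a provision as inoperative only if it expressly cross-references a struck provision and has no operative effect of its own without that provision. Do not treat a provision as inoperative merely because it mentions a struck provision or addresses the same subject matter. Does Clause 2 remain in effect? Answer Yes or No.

No

Clause 1 is struck. The only function of Clause 4 is the cure period for breach of Clause 1, so it cannot stand once Clause 1 is removed. Clause 6 has no operative effect of its own apart from Clause 1 and is therefore inoperative. Clause 7 makes Clause 1 an essential term, and Clause 1 is the provision held invalid; under Clause 7, the entire Agreement is therefore void. No provision of the Agreement survives. Clause 2 is among the inoperative provisions, so the answer is no.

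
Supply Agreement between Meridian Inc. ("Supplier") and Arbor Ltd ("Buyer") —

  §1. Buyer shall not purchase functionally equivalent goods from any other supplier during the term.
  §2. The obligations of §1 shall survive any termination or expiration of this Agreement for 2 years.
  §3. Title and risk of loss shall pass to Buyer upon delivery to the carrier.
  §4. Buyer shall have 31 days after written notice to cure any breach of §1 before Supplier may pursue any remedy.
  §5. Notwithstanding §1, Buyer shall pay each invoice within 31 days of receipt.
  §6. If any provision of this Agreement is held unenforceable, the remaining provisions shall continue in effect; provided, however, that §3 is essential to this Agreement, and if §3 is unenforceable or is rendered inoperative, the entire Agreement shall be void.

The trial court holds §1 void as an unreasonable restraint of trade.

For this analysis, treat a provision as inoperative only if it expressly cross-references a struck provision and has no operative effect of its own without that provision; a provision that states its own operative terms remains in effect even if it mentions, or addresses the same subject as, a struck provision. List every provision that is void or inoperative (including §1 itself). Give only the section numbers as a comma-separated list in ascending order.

1, 2, 4

§1 is struck. The only function of §2 is the survival period for §1, so it cannot stand once §1 is removed. The only function of §4 is the cure period for breach of §1, so it cannot stand once §1 is removed. Although §5 refers to §1, its operative terms do not depend on §1, so it remains in effect. §6 makes §3 an essential term, but §3 is unaffected, so the severability proviso in §6 preserves the remaining provisions. §3, §5, and §6 remain in effect.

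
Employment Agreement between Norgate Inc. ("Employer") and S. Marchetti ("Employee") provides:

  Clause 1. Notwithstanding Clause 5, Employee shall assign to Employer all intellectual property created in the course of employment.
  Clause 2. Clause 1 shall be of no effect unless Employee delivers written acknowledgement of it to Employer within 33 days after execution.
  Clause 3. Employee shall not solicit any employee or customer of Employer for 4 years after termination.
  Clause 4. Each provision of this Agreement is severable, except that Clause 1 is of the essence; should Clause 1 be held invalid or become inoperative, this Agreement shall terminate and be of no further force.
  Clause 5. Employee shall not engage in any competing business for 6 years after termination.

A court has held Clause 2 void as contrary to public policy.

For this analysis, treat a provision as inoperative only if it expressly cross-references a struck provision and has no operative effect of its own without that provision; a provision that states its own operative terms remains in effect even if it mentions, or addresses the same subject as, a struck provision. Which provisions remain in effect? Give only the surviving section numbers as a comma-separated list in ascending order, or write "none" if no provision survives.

1, 3, 4, 5

Clause 2 is struck. Nothing else in the Agreement is defined by reference to Clause 2. Clause 4 makes Clause 1 an essential term, but Clause 1 is unaffected, so the severability proviso in Clause 4 preserves the remaining provisions. Clause 1, Clause 3, Clause 4, and Clause 5 remain in effect.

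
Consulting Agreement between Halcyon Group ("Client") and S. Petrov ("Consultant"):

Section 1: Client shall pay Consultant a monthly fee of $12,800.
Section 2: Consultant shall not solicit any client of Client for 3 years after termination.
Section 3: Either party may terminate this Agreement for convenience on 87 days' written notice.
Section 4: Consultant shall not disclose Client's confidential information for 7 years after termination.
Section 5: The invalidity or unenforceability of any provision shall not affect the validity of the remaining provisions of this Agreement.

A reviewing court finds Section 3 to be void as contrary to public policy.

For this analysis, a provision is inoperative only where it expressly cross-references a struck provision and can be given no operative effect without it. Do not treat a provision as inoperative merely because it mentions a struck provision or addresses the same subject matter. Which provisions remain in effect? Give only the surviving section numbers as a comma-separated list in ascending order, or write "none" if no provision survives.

1, 2, 4, 5

Section 3 is struck. No other provision's operative terms depend on Section 3. Section 5 is a severability clause and preserves every provision that can still be given independent effect. That leaves Section 1, Section 2, Section 4, and Section 5 in effect.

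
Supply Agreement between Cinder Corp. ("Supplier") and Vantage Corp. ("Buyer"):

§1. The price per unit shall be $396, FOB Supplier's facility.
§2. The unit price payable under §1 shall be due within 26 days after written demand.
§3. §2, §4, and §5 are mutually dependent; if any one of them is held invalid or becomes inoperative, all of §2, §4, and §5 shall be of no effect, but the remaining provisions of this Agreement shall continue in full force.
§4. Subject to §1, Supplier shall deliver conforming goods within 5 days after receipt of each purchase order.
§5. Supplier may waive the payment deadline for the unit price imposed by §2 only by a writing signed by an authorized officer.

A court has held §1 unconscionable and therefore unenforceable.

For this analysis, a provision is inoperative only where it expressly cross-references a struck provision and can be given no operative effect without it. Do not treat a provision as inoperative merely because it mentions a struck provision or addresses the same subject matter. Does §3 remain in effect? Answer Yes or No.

§1 is struck. §2 has no operative effect of its own apart from §1 and is therefore inoperative. §5 has no operative effect of its own apart from §2 and is therefore inoperative. §3 declares §2, §4, and §5 mutually dependent; since one of them has fallen, all of them are of no effect. That brings down §4 as well. The remainder continues in force under §3. Only §3 remains in effect. §3 is among the surviving provisions, so the answer is yes.

Yes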